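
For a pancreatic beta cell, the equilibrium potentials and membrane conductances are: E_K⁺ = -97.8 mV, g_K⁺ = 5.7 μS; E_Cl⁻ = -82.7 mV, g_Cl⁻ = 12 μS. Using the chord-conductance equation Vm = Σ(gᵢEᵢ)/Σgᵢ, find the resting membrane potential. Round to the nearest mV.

-88 mV

Σ gᵢEᵢ = 5.7·(-97.8) + 12·(-82.7) = -1549.86
Σ gᵢ = 5.7 + 12 = 17.7
Vm = -1549.86 / 17.7 = -87.56 mV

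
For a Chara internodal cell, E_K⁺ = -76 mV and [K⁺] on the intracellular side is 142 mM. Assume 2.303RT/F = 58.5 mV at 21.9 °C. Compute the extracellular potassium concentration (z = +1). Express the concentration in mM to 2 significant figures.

Nernst: E = (58.5/1) · log₁₀([out]/[in]), so log₁₀([out]/[in]) = -76.0 × 1 / 58.5 = -1.2991.
[out]/[in] = 10^(-1.2991) = 0.05022.
[out] = 0.05022 × 142 = 7.131 mM.

7.1 mM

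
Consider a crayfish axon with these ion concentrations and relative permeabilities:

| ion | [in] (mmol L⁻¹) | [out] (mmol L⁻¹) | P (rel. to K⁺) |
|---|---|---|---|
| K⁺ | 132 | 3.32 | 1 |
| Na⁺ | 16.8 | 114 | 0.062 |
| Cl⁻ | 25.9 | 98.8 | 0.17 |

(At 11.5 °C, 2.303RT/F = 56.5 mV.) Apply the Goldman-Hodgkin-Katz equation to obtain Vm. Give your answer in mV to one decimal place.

Vm = 56.5 · log₁₀[(Σ P·[cation]ₒ + Σ P·[anion]ᵢ) / (Σ P·[cation]ᵢ + Σ P·[anion]ₒ)]
Numerator = 1×3.32 + 0.062×114 + 0.17×25.9 = 14.79
Denominator = 1×132 + 0.062×16.8 + 0.17×98.8 = 149.8
Vm = 56.5 · log₁₀(0.098714) = 56.5 × (-1.0056) = -56.82 mV

-56.8 mV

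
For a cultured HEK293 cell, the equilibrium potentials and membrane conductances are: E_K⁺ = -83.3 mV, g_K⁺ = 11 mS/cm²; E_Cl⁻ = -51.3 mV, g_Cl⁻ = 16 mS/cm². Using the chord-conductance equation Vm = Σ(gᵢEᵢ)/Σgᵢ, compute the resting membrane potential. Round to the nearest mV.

Σ gᵢEᵢ = 11·(-83.3) + 16·(-51.3) = -1737.10
Σ gᵢ = 11 + 16 = 27
Vm = -1737.10 / 27 = -64.34 mV

-64 mV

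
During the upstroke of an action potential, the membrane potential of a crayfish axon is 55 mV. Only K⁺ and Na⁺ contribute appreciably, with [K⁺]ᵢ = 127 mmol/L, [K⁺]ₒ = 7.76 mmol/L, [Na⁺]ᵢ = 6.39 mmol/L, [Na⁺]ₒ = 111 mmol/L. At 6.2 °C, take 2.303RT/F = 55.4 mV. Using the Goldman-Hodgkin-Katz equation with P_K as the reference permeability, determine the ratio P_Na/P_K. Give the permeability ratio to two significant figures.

Let α = P_Na/P_K. GHK: Vm = 55.4·log₁₀[(Kₒ + α·Naₒ)/(Kᵢ + α·Naᵢ)].
10^(Vm/55.4) = 10^(55.0/55.4) = 9.8351
So 9.8351·(Kᵢ + α·Naᵢ) = Kₒ + α·Naₒ → α = (9.8351·127.0 − 7.76) / (111.0 − 9.8351·6.39)
α = (1249 − 7.76) / (111.0 − 62.85) = 1241/48.15 = 25.78

26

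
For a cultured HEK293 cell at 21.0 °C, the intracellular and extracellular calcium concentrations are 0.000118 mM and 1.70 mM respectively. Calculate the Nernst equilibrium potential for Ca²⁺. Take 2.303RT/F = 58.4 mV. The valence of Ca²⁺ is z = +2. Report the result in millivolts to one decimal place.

E = (58.4/z) · log₁₀([Ca²⁺]_out/[Ca²⁺]_in) with z = +2.
= (58.4/2) · log₁₀(1.70/0.000118) = 29.20 · log₁₀(1.441e+04)
= 29.20 · (4.1586) = 121.43 mV

121.4 mV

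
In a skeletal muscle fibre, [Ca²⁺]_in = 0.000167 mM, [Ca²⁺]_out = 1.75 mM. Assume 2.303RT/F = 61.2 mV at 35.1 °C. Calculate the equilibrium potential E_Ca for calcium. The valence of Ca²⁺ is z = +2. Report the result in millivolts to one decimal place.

E = (61.2/z) · log₁₀([Ca²⁺]_out/[Ca²⁺]_in) with z = +2.
= (61.2/2) · log₁₀(1.75/0.000167) = 30.60 · log₁₀(1.048e+04)
= 30.60 · (4.0203) = 123.02 mV

123.0 mV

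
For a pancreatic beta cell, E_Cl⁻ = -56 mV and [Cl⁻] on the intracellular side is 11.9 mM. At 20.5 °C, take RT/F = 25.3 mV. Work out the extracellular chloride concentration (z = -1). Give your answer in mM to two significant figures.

Nernst: E = (25.3/-1) · ln([out]/[in]), so ln([out]/[in]) = -56.0 × -1 / 25.3 = 2.2134.
[out]/[in] = e^(2.2134) = 9.147.
[out] = 9.147 × 11.9 = 108.9 mM.

110 mM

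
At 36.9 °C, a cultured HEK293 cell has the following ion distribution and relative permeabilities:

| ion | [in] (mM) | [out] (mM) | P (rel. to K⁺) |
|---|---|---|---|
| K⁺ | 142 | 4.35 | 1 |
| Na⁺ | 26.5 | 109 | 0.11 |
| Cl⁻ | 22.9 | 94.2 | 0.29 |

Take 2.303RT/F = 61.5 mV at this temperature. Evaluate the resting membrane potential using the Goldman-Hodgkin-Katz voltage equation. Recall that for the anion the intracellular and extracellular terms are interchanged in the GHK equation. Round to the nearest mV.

-54 mV

Vm = 61.5 · log₁₀[(Σ P·[cation]ₒ + Σ P·[anion]ᵢ) / (Σ P·[cation]ᵢ + Σ P·[anion]ₒ)]
Numerator = 1×4.35 + 0.11×109 + 0.29×22.9 = 22.98
Denominator = 1×142 + 0.11×26.5 + 0.29×94.2 = 172.2
Vm = 61.5 · log₁₀(0.13343) = 61.5 × (-0.8747) = -53.80 mV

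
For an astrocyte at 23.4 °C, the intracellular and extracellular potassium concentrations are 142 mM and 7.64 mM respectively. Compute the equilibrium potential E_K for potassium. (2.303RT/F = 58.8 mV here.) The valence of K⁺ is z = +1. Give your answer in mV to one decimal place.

-74.6 mV

E = (58.8/z) · log₁₀([K⁺]_out/[K⁺]_in) with z = +1.
= (58.8/1) · log₁₀(7.64/142) = 58.80 · log₁₀(0.0538)
= 58.80 · (-1.2692) = -74.63 mV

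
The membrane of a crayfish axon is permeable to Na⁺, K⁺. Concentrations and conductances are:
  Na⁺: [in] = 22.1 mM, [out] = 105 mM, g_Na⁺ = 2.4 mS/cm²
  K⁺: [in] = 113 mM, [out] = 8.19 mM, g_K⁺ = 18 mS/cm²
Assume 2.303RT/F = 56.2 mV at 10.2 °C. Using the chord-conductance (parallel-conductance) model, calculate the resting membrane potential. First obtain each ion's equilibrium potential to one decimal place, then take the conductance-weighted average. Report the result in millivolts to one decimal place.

E_Na⁺ = (56.2/1)·log₁₀(105/22.1) = 38.0 mV
E_K⁺ = (56.2/1)·log₁₀(8.19/113) = -64.1 mV
Vm = (Σ gᵢEᵢ)/(Σ gᵢ) = (2.4·38.0 + 18·-64.1) / (2.4 + 18)
= -1062.60 / 20.4 = -52.09 mV

-52.1 mV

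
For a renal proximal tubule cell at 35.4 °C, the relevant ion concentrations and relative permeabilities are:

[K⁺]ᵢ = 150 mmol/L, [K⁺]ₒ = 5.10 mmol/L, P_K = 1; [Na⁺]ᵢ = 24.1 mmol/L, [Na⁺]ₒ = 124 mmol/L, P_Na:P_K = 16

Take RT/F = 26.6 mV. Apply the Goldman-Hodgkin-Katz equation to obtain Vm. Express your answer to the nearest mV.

35 mV

Vm = 26.6 · ln[(Σ P·[cation]ₒ + Σ P·[anion]ᵢ) / (Σ P·[cation]ᵢ + Σ P·[anion]ₒ)]
Numerator = 1×5.10 + 16×124 = 1989
Denominator = 1×150 + 16×24.1 = 535.6
Vm = 26.6 · ln(3.7138) = 26.6 × (1.3120) = 34.90 mV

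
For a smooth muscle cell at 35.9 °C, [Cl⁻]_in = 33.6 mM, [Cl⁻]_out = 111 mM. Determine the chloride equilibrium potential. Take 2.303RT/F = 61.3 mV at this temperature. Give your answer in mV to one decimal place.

E = (61.3/z) · log₁₀([Cl⁻]_out/[Cl⁻]_in) with z = -1.
For an anion, dividing by z = -1 reverses the sign.
= (61.3/-1) · log₁₀(111/33.6) = -61.30 · log₁₀(3.304)
= -61.30 · (0.5190) = -31.81 mV

-31.8 mV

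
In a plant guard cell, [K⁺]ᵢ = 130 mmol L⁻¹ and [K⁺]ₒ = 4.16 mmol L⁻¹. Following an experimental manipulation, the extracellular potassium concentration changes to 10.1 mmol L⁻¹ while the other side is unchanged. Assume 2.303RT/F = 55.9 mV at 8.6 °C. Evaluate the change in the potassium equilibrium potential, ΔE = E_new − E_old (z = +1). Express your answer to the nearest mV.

22 mV

E_old = (55.9/1)·log₁₀(4.16/130) = -83.56 mV
E_new = (55.9/1)·log₁₀(10.1/130) = -62.03 mV
ΔE = -62.03 − (-83.56) = 21.53 mV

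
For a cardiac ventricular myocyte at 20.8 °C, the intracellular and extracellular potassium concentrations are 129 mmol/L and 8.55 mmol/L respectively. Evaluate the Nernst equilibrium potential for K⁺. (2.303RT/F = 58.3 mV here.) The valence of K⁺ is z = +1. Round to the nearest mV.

-69 mV

E = (58.3/z) · log₁₀([K⁺]_out/[K⁺]_in) with z = +1.
= (58.3/1) · log₁₀(8.55/129) = 58.30 · log₁₀(0.06628)
= 58.30 · (-1.1786) = -68.71 mV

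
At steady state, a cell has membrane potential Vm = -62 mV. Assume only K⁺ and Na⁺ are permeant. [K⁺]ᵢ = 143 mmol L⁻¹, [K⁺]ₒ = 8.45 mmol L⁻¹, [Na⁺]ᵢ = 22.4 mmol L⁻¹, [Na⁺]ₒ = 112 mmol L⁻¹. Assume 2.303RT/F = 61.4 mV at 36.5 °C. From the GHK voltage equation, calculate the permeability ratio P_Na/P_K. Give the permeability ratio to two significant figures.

Let α = P_Na/P_K. GHK: Vm = 61.4·log₁₀[(Kₒ + α·Naₒ)/(Kᵢ + α·Naᵢ)].
10^(Vm/61.4) = 10^(-62.0/61.4) = 0.097775
So 0.097775·(Kᵢ + α·Naᵢ) = Kₒ + α·Naₒ → α = (0.097775·143.0 − 8.45) / (112.0 − 0.097775·22.4)
α = (13.98 − 8.45) / (112.0 − 2.19) = 5.532/109.8 = 0.05038

0.050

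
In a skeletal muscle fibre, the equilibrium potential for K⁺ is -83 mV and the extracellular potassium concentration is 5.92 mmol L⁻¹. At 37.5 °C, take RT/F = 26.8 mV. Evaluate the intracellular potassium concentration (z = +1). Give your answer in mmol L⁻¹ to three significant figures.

131 mmol L⁻¹

Nernst: E = (26.8/1) · ln([out]/[in]), so ln([out]/[in]) = -83.0 × 1 / 26.8 = -3.0970.
[out]/[in] = e^(-3.0970) = 0.04518.
[in] = 5.92 / 0.04518 = 131 mmol L⁻¹.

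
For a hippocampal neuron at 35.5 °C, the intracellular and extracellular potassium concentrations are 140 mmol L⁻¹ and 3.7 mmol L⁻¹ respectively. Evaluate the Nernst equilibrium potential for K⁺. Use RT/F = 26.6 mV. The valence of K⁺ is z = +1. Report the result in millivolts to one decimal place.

E = (26.6/z) · ln([K⁺]_out/[K⁺]_in) with z = +1.
= (26.6/1) · ln(3.7/140) = 26.60 · ln(0.02643)
= 26.60 · (-3.6333) = -96.65 mV

-96.6 mV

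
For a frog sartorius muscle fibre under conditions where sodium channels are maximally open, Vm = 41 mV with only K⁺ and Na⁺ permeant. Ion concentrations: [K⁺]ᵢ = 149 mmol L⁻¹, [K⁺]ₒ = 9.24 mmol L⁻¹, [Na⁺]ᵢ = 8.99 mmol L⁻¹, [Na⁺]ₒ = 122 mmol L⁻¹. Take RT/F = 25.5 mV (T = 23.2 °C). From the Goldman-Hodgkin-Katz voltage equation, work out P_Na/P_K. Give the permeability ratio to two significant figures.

Let α = P_Na/P_K. GHK: Vm = 25.5·ln[(Kₒ + α·Naₒ)/(Kᵢ + α·Naᵢ)].
e^(Vm/25.5) = e^(41.0/25.5) = 4.992
So 4.992·(Kᵢ + α·Naᵢ) = Kₒ + α·Naₒ → α = (4.992·149.0 − 9.24) / (122.0 − 4.992·8.99)
α = (743.8 − 9.24) / (122.0 − 44.88) = 734.6/77.12 = 9.525

9.5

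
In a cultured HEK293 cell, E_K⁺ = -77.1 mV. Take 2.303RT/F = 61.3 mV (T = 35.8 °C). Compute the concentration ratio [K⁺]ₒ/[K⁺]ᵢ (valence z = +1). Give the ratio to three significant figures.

log₁₀([out]/[in]) = E·z/(61.3) = -77.1 × 1 / 61.3 = -1.2577
[out]/[in] = 10^(-1.2577) = 0.05524

0.0552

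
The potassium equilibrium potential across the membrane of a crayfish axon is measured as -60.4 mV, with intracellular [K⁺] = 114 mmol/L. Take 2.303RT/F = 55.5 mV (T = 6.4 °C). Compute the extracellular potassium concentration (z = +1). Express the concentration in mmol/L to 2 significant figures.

9.3 mmol/L

Nernst: E = (55.5/1) · log₁₀([out]/[in]), so log₁₀([out]/[in]) = -60.4 × 1 / 55.5 = -1.0883.
[out]/[in] = 10^(-1.0883) = 0.0816.
[out] = 0.0816 × 114 = 9.303 mmol/L.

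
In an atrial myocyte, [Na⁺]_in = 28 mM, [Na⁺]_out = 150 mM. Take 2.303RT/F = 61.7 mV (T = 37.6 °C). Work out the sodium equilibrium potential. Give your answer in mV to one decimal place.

45.0 mV

E = (61.7/z) · log₁₀([Na⁺]_out/[Na⁺]_in) with z = +1.
= (61.7/1) · log₁₀(150/28) = 61.70 · log₁₀(5.357)
= 61.70 · (0.7289) = 44.98 mV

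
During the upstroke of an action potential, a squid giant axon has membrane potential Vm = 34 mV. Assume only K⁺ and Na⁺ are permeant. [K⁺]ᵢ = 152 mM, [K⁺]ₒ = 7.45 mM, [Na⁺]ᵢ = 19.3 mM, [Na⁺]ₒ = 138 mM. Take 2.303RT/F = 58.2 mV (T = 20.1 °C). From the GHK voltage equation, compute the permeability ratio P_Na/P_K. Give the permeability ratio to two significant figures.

Let α = P_Na/P_K. GHK: Vm = 58.2·log₁₀[(Kₒ + α·Naₒ)/(Kᵢ + α·Naᵢ)].
10^(Vm/58.2) = 10^(34.0/58.2) = 3.8388
So 3.8388·(Kᵢ + α·Naᵢ) = Kₒ + α·Naₒ → α = (3.8388·152.0 − 7.45) / (138.0 − 3.8388·19.3)
α = (583.5 − 7.45) / (138.0 − 74.09) = 576/63.91 = 9.013

9.0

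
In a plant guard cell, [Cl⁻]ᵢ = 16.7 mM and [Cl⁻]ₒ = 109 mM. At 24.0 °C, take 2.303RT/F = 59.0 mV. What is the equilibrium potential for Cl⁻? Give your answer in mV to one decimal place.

E = (59.0/z) · log₁₀([Cl⁻]_out/[Cl⁻]_in) with z = -1.
For an anion, dividing by z = -1 reverses the sign.
= (59.0/-1) · log₁₀(109/16.7) = -59.00 · log₁₀(6.527)
= -59.00 · (0.8147) = -48.07 mV

-48.1 mV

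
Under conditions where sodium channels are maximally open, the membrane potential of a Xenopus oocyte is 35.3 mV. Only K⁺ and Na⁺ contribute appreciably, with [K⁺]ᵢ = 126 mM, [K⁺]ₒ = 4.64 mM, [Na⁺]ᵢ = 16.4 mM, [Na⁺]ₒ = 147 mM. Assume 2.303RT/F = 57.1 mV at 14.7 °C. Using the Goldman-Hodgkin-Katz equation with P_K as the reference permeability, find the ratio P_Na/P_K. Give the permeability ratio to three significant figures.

Let α = P_Na/P_K. GHK: Vm = 57.1·log₁₀[(Kₒ + α·Naₒ)/(Kᵢ + α·Naᵢ)].
10^(Vm/57.1) = 10^(35.3/57.1) = 4.1516
So 4.1516·(Kᵢ + α·Naᵢ) = Kₒ + α·Naₒ → α = (4.1516·126.0 − 4.64) / (147.0 − 4.1516·16.4)
α = (523.1 − 4.64) / (147.0 − 68.09) = 518.5/78.91 = 6.57

6.57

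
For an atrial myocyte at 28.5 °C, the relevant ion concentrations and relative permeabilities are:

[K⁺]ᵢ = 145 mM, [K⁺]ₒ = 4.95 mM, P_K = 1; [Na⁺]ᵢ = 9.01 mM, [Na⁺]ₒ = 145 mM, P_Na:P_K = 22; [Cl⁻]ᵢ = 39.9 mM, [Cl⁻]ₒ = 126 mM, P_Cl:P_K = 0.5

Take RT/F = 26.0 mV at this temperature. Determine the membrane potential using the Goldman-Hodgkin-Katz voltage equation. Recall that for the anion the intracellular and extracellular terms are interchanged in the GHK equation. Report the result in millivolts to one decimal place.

53.8 mV

Vm = 26.0 · ln[(Σ P·[cation]ₒ + Σ P·[anion]ᵢ) / (Σ P·[cation]ᵢ + Σ P·[anion]ₒ)]
Numerator = 1×4.95 + 22×145 + 0.5×39.9 = 3215
Denominator = 1×145 + 22×9.01 + 0.5×126 = 406.2
Vm = 26.0 · ln(7.9142) = 26.0 × (2.0687) = 53.79 mV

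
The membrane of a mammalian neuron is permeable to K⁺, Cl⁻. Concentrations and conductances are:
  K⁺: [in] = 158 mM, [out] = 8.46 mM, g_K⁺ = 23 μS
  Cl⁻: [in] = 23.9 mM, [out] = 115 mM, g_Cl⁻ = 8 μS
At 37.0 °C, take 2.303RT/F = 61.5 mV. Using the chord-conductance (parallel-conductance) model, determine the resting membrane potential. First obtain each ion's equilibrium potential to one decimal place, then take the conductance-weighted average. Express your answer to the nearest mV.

-69 mV

E_K⁺ = (61.5/1)·log₁₀(8.46/158) = -78.2 mV
E_Cl⁻ = (61.5/-1)·log₁₀(115/23.9) = -42.0 mV
Vm = (Σ gᵢEᵢ)/(Σ gᵢ) = (23·-78.2 + 8·-42.0) / (23 + 8)
= -2134.60 / 31 = -68.86 mV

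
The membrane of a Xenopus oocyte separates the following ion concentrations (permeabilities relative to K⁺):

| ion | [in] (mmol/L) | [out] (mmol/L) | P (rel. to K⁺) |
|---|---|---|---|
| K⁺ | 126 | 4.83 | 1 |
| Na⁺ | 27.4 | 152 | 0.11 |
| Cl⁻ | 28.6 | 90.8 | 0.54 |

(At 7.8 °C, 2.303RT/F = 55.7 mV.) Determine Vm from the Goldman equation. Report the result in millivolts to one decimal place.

-38.0 mV

Vm = 55.7 · log₁₀[(Σ P·[cation]ₒ + Σ P·[anion]ᵢ) / (Σ P·[cation]ᵢ + Σ P·[anion]ₒ)]
Numerator = 1×4.83 + 0.11×152 + 0.54×28.6 = 36.99
Denominator = 1×126 + 0.11×27.4 + 0.54×90.8 = 178
Vm = 55.7 · log₁₀(0.20778) = 55.7 × (-0.6824) = -38.01 mV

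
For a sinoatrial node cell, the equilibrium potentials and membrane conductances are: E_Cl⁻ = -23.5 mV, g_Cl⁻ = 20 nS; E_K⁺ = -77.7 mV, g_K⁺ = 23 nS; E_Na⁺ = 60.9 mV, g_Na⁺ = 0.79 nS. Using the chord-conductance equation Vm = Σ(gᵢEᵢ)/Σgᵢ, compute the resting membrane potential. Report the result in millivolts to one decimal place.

-50.4 mV

Σ gᵢEᵢ = 20·(-23.5) + 23·(-77.7) + 0.79·(60.9) = -2208.99
Σ gᵢ = 20 + 23 + 0.79 = 43.79
Vm = -2208.99 / 43.79 = -50.45 mV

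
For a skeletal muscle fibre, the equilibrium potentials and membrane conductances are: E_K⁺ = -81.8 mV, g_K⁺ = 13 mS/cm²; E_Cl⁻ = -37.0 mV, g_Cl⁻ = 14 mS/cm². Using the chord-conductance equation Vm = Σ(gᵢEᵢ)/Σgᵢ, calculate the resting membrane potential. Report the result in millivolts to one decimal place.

-58.6 mV

Σ gᵢEᵢ = 13·(-81.8) + 14·(-37.0) = -1581.40
Σ gᵢ = 13 + 14 = 27
Vm = -1581.40 / 27 = -58.57 mV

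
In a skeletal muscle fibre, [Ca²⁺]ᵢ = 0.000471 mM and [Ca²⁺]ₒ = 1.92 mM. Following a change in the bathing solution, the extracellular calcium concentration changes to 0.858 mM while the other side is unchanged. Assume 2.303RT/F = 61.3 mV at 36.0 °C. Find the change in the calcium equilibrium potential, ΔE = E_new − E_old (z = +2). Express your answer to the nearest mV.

E_old = (61.3/2)·log₁₀(1.92/0.000471) = 110.66 mV
E_new = (61.3/2)·log₁₀(0.858/0.000471) = 99.93 mV
ΔE = 99.93 − (110.66) = -10.72 mV

-11 mV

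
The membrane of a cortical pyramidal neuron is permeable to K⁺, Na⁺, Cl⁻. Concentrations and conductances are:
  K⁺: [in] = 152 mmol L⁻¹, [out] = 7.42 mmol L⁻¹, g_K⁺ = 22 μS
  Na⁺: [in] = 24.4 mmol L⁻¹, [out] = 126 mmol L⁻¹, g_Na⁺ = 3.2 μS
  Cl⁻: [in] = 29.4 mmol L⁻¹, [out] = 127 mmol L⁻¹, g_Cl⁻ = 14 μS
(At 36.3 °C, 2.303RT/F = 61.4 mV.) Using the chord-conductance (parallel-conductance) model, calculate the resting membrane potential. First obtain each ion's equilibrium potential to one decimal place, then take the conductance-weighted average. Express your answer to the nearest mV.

-56 mV

E_K⁺ = (61.4/1)·log₁₀(7.42/152) = -80.5 mV
E_Na⁺ = (61.4/1)·log₁₀(126/24.4) = 43.8 mV
E_Cl⁻ = (61.4/-1)·log₁₀(127/29.4) = -39.0 mV
Vm = (Σ gᵢEᵢ)/(Σ gᵢ) = (22·-80.5 + 3.2·43.8 + 14·-39.0) / (22 + 3.2 + 14)
= -2176.84 / 39.2 = -55.53 mV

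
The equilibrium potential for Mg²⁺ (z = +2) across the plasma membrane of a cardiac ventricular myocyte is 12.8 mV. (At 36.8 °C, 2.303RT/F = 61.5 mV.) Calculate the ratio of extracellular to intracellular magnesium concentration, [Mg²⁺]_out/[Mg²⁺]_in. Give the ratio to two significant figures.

log₁₀([out]/[in]) = E·z/(61.5) = 12.8 × 2 / 61.5 = 0.4163
[out]/[in] = 10^(0.4163) = 2.608

2.6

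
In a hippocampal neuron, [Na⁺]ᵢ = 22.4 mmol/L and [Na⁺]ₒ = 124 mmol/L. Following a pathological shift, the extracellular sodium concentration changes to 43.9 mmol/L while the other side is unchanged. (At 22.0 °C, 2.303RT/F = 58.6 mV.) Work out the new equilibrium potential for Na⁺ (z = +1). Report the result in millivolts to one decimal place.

17.1 mV

After the shift: [Na⁺]_out = 43.9, [Na⁺]_in = 22.4 mmol/L.
E_new = (58.6/1)·log₁₀(43.9/22.4) = 58.60 · (0.2922) = 17.12 mV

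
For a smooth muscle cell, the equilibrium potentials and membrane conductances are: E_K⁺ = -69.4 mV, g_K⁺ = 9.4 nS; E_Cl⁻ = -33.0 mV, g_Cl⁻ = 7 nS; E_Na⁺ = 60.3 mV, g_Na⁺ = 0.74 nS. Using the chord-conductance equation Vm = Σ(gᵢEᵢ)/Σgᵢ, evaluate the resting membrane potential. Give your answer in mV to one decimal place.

Σ gᵢEᵢ = 9.4·(-69.4) + 7·(-33.0) + 0.74·(60.3) = -838.74
Σ gᵢ = 9.4 + 7 + 0.74 = 17.14
Vm = -838.74 / 17.14 = -48.93 mV

-48.9 mV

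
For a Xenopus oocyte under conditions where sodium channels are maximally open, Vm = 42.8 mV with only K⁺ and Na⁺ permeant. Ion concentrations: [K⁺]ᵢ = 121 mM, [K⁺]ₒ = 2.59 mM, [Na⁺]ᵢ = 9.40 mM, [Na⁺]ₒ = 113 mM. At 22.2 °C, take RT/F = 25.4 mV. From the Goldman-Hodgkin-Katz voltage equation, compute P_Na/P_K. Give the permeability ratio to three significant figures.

Let α = P_Na/P_K. GHK: Vm = 25.4·ln[(Kₒ + α·Naₒ)/(Kᵢ + α·Naᵢ)].
e^(Vm/25.4) = e^(42.8/25.4) = 5.3927
So 5.3927·(Kᵢ + α·Naᵢ) = Kₒ + α·Naₒ → α = (5.3927·121.0 − 2.59) / (113.0 − 5.3927·9.4)
α = (652.5 − 2.59) / (113.0 − 50.69) = 649.9/62.31 = 10.43

10.4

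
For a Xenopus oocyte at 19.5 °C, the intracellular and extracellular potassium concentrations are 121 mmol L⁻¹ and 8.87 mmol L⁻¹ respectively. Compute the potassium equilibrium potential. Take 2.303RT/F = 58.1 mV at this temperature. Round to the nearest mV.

-66 mV

E = (58.1/z) · log₁₀([K⁺]_out/[K⁺]_in) with z = +1.
= (58.1/1) · log₁₀(8.87/121) = 58.10 · log₁₀(0.07331)
= 58.10 · (-1.1349) = -65.94 mV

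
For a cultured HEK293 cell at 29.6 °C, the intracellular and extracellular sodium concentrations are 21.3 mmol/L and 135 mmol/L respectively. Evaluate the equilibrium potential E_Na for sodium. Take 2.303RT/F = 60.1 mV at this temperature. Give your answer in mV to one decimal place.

E = (60.1/z) · log₁₀([Na⁺]_out/[Na⁺]_in) with z = +1.
= (60.1/1) · log₁₀(135/21.3) = 60.10 · log₁₀(6.338)
= 60.10 · (0.8020) = 48.20 mV

48.2 mV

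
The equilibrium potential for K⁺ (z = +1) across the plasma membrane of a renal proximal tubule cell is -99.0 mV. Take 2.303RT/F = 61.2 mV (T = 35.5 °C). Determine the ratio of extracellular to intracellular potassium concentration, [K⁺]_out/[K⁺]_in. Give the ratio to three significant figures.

log₁₀([out]/[in]) = E·z/(61.2) = -99.0 × 1 / 61.2 = -1.6176
[out]/[in] = 10^(-1.6176) = 0.02412

0.0241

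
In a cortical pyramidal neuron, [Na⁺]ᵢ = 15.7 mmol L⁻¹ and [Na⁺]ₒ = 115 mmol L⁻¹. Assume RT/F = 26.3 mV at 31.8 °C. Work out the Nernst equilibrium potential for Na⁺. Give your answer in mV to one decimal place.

E = (26.3/z) · ln([Na⁺]_out/[Na⁺]_in) with z = +1.
= (26.3/1) · ln(115/15.7) = 26.30 · ln(7.325)
= 26.30 · (1.9913) = 52.37 mV

52.4 mV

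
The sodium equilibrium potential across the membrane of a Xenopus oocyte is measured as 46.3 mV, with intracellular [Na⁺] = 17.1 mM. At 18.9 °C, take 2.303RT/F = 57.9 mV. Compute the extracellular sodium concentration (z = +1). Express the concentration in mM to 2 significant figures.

110 mM

Nernst: E = (57.9/1) · log₁₀([out]/[in]), so log₁₀([out]/[in]) = 46.3 × 1 / 57.9 = 0.7997.
[out]/[in] = 10^(0.7997) = 6.305.
[out] = 6.305 × 17.1 = 107.8 mM.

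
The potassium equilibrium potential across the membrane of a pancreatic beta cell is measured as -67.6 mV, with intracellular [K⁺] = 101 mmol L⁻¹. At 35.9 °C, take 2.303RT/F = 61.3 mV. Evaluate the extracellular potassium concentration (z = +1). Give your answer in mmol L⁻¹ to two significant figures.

Nernst: E = (61.3/1) · log₁₀([out]/[in]), so log₁₀([out]/[in]) = -67.6 × 1 / 61.3 = -1.1028.
[out]/[in] = 10^(-1.1028) = 0.07893.
[out] = 0.07893 × 101 = 7.972 mmol L⁻¹.

8.0 mmol L⁻¹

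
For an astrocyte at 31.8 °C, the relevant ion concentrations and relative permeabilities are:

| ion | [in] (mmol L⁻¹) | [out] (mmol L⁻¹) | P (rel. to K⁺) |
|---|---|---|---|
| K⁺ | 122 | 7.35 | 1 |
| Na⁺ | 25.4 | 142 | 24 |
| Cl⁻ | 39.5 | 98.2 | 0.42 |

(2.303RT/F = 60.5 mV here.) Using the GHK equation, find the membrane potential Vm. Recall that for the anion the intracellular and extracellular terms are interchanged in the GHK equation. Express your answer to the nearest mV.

39 mV

Vm = 60.5 · log₁₀[(Σ P·[cation]ₒ + Σ P·[anion]ᵢ) / (Σ P·[cation]ᵢ + Σ P·[anion]ₒ)]
Numerator = 1×7.35 + 24×142 + 0.42×39.5 = 3432
Denominator = 1×122 + 24×25.4 + 0.42×98.2 = 772.8
Vm = 60.5 · log₁₀(4.4407) = 60.5 × (0.6474) = 39.17 mV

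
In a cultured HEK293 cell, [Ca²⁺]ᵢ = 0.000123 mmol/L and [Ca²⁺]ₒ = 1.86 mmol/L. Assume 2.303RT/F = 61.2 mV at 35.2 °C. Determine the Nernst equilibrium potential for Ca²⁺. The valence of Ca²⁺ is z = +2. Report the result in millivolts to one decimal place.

E = (61.2/z) · log₁₀([Ca²⁺]_out/[Ca²⁺]_in) with z = +2.
= (61.2/2) · log₁₀(1.86/0.000123) = 30.60 · log₁₀(1.512e+04)
= 30.60 · (4.1796) = 127.90 mV

127.9 mV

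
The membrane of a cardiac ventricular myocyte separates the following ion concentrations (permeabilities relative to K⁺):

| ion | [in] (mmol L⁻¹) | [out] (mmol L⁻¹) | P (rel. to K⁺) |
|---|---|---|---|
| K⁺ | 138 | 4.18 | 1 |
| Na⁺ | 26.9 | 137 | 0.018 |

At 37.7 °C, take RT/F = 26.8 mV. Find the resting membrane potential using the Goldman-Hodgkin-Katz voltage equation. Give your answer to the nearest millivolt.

Vm = 26.8 · ln[(Σ P·[cation]ₒ + Σ P·[anion]ᵢ) / (Σ P·[cation]ᵢ + Σ P·[anion]ₒ)]
Numerator = 1×4.18 + 0.018×137 = 6.646
Denominator = 1×138 + 0.018×26.9 = 138.5
Vm = 26.8 · ln(0.047991) = 26.8 × (-3.0367) = -81.38 mV

-81 mV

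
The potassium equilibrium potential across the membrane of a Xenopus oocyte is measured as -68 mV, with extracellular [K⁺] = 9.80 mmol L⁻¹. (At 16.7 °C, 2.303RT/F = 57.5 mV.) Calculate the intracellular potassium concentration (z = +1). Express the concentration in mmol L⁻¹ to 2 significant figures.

Nernst: E = (57.5/1) · log₁₀([out]/[in]), so log₁₀([out]/[in]) = -68.0 × 1 / 57.5 = -1.1826.
[out]/[in] = 10^(-1.1826) = 0.06567.
[in] = 9.80 / 0.06567 = 149.2 mmol L⁻¹.

150 mmol L⁻¹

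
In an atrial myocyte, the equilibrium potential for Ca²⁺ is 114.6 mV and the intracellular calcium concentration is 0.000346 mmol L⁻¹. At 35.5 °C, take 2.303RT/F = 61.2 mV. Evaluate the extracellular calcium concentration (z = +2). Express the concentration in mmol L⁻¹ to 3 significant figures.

Nernst: E = (61.2/2) · log₁₀([out]/[in]), so log₁₀([out]/[in]) = 114.6 × 2 / 61.2 = 3.7451.
[out]/[in] = 10^(3.7451) = 5560.
[out] = 5560 × 0.000346 = 1.924 mmol L⁻¹.

1.92 mmol L⁻¹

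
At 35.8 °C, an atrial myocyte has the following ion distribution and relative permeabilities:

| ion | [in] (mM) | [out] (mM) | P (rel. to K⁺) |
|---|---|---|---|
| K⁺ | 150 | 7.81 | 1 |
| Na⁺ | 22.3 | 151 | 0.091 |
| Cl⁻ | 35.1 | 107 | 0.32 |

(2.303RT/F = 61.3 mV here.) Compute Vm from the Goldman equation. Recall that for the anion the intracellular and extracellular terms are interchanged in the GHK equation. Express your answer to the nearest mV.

Vm = 61.3 · log₁₀[(Σ P·[cation]ₒ + Σ P·[anion]ᵢ) / (Σ P·[cation]ᵢ + Σ P·[anion]ₒ)]
Numerator = 1×7.81 + 0.091×151 + 0.32×35.1 = 32.78
Denominator = 1×150 + 0.091×22.3 + 0.32×107 = 186.3
Vm = 61.3 · log₁₀(0.176) = 61.3 × (-0.7545) = -46.25 mV

-46 mV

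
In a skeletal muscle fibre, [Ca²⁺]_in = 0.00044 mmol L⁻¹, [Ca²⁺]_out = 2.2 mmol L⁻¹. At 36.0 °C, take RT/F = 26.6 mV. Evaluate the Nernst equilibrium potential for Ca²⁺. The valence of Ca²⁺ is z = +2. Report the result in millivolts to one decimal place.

E = (26.6/z) · ln([Ca²⁺]_out/[Ca²⁺]_in) with z = +2.
= (26.6/2) · ln(2.2/0.00044) = 13.30 · ln(5000)
= 13.30 · (8.5172) = 113.28 mV

113.3 mV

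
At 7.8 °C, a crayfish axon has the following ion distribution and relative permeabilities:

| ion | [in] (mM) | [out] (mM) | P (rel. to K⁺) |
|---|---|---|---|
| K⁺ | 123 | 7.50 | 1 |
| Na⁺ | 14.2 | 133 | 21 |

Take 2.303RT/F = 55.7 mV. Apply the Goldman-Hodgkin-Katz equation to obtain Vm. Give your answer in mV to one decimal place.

Vm = 55.7 · log₁₀[(Σ P·[cation]ₒ + Σ P·[anion]ᵢ) / (Σ P·[cation]ᵢ + Σ P·[anion]ₒ)]
Numerator = 1×7.50 + 21×133 = 2800
Denominator = 1×123 + 21×14.2 = 421.2
Vm = 55.7 · log₁₀(6.6489) = 55.7 × (0.8227) = 45.83 mV

45.8 mV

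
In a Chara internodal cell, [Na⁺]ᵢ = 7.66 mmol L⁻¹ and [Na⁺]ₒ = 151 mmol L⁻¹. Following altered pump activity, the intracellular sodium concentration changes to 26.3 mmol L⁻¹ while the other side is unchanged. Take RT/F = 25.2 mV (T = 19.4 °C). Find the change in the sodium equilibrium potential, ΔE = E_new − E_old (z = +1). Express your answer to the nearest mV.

-31 mV

E_old = (25.2/1)·ln(151/7.66) = 75.13 mV
E_new = (25.2/1)·ln(151/26.3) = 44.04 mV
ΔE = 44.04 − (75.13) = -31.09 mV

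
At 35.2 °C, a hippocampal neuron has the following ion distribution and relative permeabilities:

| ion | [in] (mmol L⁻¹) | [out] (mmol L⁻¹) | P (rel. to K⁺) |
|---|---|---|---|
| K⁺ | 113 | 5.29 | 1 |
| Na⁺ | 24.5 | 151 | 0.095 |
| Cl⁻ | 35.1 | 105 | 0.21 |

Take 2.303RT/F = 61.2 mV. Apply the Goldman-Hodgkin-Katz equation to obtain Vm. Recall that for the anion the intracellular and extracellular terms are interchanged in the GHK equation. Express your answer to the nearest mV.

Vm = 61.2 · log₁₀[(Σ P·[cation]ₒ + Σ P·[anion]ᵢ) / (Σ P·[cation]ᵢ + Σ P·[anion]ₒ)]
Numerator = 1×5.29 + 0.095×151 + 0.21×35.1 = 27.01
Denominator = 1×113 + 0.095×24.5 + 0.21×105 = 137.4
Vm = 61.2 · log₁₀(0.19658) = 61.2 × (-0.7065) = -43.24 mV

-43 mV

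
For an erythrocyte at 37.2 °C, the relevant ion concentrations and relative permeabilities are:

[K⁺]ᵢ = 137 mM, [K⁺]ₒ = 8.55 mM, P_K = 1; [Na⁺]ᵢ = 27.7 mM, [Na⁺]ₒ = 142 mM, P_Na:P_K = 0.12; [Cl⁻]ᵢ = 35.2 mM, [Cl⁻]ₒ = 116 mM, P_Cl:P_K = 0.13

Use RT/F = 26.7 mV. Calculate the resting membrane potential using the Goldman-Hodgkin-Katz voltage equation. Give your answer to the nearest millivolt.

-44 mV

Vm = 26.7 · ln[(Σ P·[cation]ₒ + Σ P·[anion]ᵢ) / (Σ P·[cation]ᵢ + Σ P·[anion]ₒ)]
Numerator = 1×8.55 + 0.12×142 + 0.13×35.2 = 30.17
Denominator = 1×137 + 0.12×27.7 + 0.13×116 = 155.4
Vm = 26.7 · ln(0.19411) = 26.7 × (-1.6393) = -43.77 mV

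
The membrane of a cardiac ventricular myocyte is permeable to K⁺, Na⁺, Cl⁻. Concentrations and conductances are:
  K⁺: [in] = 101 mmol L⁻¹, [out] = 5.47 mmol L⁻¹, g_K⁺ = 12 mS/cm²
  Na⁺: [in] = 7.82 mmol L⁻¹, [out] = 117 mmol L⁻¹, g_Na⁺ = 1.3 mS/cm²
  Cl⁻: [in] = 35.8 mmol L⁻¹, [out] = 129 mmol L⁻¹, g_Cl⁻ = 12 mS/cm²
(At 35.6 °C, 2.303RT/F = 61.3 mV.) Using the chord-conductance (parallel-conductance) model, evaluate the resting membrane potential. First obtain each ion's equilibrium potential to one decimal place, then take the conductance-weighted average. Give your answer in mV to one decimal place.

E_K⁺ = (61.3/1)·log₁₀(5.47/101) = -77.6 mV
E_Na⁺ = (61.3/1)·log₁₀(117/7.82) = 72.0 mV
E_Cl⁻ = (61.3/-1)·log₁₀(129/35.8) = -34.1 mV
Vm = (Σ gᵢEᵢ)/(Σ gᵢ) = (12·-77.6 + 1.3·72.0 + 12·-34.1) / (12 + 1.3 + 12)
= -1246.80 / 25.3 = -49.28 mV

-49.3 mV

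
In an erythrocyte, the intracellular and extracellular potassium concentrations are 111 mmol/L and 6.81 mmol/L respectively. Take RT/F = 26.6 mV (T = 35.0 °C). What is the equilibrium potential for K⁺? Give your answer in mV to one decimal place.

-74.2 mV

E = (26.6/z) · ln([K⁺]_out/[K⁺]_in) with z = +1.
= (26.6/1) · ln(6.81/111) = 26.60 · ln(0.06135)
= 26.60 · (-2.7911) = -74.24 mV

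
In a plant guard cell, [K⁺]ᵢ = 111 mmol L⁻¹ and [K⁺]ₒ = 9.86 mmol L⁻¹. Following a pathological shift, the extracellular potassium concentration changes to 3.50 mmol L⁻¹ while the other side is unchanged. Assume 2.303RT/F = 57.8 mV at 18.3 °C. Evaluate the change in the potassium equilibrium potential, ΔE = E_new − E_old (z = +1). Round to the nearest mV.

-26 mV

E_old = (57.8/1)·log₁₀(9.86/111) = -60.77 mV
E_new = (57.8/1)·log₁₀(3.50/111) = -86.77 mV
ΔE = -86.77 − (-60.77) = -26.00 mV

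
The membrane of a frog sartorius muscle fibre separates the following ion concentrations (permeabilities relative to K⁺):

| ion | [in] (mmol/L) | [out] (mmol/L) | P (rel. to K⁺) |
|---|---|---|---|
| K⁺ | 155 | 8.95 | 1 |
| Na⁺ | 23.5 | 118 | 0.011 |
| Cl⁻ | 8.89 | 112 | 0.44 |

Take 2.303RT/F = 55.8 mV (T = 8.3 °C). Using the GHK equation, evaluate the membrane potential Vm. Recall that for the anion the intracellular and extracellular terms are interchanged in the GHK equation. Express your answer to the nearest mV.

-65 mV

Vm = 55.8 · log₁₀[(Σ P·[cation]ₒ + Σ P·[anion]ᵢ) / (Σ P·[cation]ᵢ + Σ P·[anion]ₒ)]
Numerator = 1×8.95 + 0.011×118 + 0.44×8.89 = 14.16
Denominator = 1×155 + 0.011×23.5 + 0.44×112 = 204.5
Vm = 55.8 · log₁₀(0.069227) = 55.8 × (-1.1597) = -64.71 mV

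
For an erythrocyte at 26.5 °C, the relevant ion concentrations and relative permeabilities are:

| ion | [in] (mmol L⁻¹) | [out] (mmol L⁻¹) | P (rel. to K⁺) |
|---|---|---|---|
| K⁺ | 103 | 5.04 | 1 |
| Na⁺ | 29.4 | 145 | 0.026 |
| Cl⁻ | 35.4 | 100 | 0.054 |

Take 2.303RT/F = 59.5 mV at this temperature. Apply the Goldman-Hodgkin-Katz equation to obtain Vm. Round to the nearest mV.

Vm = 59.5 · log₁₀[(Σ P·[cation]ₒ + Σ P·[anion]ᵢ) / (Σ P·[cation]ᵢ + Σ P·[anion]ₒ)]
Numerator = 1×5.04 + 0.026×145 + 0.054×35.4 = 10.72
Denominator = 1×103 + 0.026×29.4 + 0.054×100 = 109.2
Vm = 59.5 · log₁₀(0.098215) = 59.5 × (-1.0078) = -59.97 mV

-60 mV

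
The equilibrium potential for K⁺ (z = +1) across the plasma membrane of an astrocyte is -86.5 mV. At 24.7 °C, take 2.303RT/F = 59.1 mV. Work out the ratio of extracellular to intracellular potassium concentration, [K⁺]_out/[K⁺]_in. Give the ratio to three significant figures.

0.0344

log₁₀([out]/[in]) = E·z/(59.1) = -86.5 × 1 / 59.1 = -1.4636
[out]/[in] = 10^(-1.4636) = 0.03439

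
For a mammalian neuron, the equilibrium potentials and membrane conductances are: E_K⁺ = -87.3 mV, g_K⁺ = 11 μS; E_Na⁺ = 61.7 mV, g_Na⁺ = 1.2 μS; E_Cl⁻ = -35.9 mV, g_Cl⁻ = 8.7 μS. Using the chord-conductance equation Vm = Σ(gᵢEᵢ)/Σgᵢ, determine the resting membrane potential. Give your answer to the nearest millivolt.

-57 mV

Σ gᵢEᵢ = 11·(-87.3) + 1.2·(61.7) + 8.7·(-35.9) = -1198.59
Σ gᵢ = 11 + 1.2 + 8.7 = 20.9
Vm = -1198.59 / 20.9 = -57.35 mV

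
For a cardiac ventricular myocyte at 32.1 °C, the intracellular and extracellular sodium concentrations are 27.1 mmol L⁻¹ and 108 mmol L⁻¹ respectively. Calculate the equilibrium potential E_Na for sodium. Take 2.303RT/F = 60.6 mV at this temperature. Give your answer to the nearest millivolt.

36 mV

E = (60.6/z) · log₁₀([Na⁺]_out/[Na⁺]_in) with z = +1.
= (60.6/1) · log₁₀(108/27.1) = 60.60 · log₁₀(3.985)
= 60.60 · (0.6005) = 36.39 mV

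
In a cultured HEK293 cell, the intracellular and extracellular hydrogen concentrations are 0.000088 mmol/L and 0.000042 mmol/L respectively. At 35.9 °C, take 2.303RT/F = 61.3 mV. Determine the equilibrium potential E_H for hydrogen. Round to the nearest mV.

-20 mV

E = (61.3/z) · log₁₀([H⁺]_out/[H⁺]_in) with z = +1.
= (61.3/1) · log₁₀(0.000042/0.000088) = 61.30 · log₁₀(0.4773)
= 61.30 · (-0.3212) = -19.69 mV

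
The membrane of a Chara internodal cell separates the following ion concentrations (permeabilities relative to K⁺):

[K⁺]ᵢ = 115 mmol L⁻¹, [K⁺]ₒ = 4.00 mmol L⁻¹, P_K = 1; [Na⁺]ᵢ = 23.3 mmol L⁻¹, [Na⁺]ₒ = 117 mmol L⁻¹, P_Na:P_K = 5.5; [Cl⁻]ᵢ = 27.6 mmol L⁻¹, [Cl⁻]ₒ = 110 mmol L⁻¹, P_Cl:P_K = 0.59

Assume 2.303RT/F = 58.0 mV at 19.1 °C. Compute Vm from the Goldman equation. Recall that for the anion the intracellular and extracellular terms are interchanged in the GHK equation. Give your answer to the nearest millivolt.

Vm = 58.0 · log₁₀[(Σ P·[cation]ₒ + Σ P·[anion]ᵢ) / (Σ P·[cation]ᵢ + Σ P·[anion]ₒ)]
Numerator = 1×4.00 + 5.5×117 + 0.59×27.6 = 663.8
Denominator = 1×115 + 5.5×23.3 + 0.59×110 = 308.1
Vm = 58.0 · log₁₀(2.1548) = 58.0 × (0.3334) = 19.34 mV

19 mV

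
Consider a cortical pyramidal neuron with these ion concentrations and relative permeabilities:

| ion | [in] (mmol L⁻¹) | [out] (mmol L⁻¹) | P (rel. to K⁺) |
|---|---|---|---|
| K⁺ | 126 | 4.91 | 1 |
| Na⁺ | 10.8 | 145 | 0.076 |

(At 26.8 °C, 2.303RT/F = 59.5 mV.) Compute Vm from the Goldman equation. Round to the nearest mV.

Vm = 59.5 · log₁₀[(Σ P·[cation]ₒ + Σ P·[anion]ᵢ) / (Σ P·[cation]ᵢ + Σ P·[anion]ₒ)]
Numerator = 1×4.91 + 0.076×145 = 15.93
Denominator = 1×126 + 0.076×10.8 = 126.8
Vm = 59.5 · log₁₀(0.12561) = 59.5 × (-0.9010) = -53.61 mV

-54 mV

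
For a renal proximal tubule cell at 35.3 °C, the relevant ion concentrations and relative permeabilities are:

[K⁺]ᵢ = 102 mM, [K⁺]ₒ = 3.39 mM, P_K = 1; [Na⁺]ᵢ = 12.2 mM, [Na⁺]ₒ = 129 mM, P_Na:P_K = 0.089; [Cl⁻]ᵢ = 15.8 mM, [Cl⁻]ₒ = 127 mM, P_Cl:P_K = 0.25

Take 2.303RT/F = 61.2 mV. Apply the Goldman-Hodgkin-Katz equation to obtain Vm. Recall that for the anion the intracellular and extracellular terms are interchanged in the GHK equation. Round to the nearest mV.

-52 mV

Vm = 61.2 · log₁₀[(Σ P·[cation]ₒ + Σ P·[anion]ᵢ) / (Σ P·[cation]ᵢ + Σ P·[anion]ₒ)]
Numerator = 1×3.39 + 0.089×129 + 0.25×15.8 = 18.82
Denominator = 1×102 + 0.089×12.2 + 0.25×127 = 134.8
Vm = 61.2 · log₁₀(0.13958) = 61.2 × (-0.8552) = -52.34 mV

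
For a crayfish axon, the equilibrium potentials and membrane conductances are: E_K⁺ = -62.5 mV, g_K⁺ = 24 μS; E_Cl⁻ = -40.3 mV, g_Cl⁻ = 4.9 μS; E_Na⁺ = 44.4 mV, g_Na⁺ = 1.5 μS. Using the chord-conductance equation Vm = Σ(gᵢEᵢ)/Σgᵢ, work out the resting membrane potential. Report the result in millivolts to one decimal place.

Σ gᵢEᵢ = 24·(-62.5) + 4.9·(-40.3) + 1.5·(44.4) = -1630.87
Σ gᵢ = 24 + 4.9 + 1.5 = 30.4
Vm = -1630.87 / 30.4 = -53.65 mV

-53.6 mV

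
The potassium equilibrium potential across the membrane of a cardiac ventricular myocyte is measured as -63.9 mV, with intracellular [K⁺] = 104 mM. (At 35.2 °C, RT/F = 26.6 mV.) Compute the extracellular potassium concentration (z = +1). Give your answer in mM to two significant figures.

9.4 mM

Nernst: E = (26.6/1) · ln([out]/[in]), so ln([out]/[in]) = -63.9 × 1 / 26.6 = -2.4023.
[out]/[in] = e^(-2.4023) = 0.09051.
[out] = 0.09051 × 104 = 9.413 mM.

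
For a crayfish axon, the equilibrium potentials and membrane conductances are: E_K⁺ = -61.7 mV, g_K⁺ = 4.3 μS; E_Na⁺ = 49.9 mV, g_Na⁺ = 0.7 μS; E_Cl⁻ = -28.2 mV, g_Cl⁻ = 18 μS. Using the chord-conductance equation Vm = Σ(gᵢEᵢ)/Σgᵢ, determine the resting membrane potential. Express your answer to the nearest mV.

Σ gᵢEᵢ = 4.3·(-61.7) + 0.7·(49.9) + 18·(-28.2) = -737.98
Σ gᵢ = 4.3 + 0.7 + 18 = 23
Vm = -737.98 / 23 = -32.09 mV

-32 mV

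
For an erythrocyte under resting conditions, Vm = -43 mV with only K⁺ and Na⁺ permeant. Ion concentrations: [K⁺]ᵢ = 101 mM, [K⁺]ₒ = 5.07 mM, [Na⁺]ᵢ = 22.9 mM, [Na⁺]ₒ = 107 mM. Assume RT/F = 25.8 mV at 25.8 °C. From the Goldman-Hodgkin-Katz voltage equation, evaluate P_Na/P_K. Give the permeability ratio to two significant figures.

0.14

Let α = P_Na/P_K. GHK: Vm = 25.8·ln[(Kₒ + α·Naₒ)/(Kᵢ + α·Naᵢ)].
e^(Vm/25.8) = e^(-43.0/25.8) = 0.18888
So 0.18888·(Kᵢ + α·Naᵢ) = Kₒ + α·Naₒ → α = (0.18888·101.0 − 5.07) / (107.0 − 0.18888·22.9)
α = (19.08 − 5.07) / (107.0 − 4.325) = 14.01/102.7 = 0.1364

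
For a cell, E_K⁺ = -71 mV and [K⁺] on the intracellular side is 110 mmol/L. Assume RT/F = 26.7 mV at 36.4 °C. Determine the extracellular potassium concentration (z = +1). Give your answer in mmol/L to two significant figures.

7.7 mmol/L

Nernst: E = (26.7/1) · ln([out]/[in]), so ln([out]/[in]) = -71.0 × 1 / 26.7 = -2.6592.
[out]/[in] = e^(-2.6592) = 0.07001.
[out] = 0.07001 × 110 = 7.701 mmol/L.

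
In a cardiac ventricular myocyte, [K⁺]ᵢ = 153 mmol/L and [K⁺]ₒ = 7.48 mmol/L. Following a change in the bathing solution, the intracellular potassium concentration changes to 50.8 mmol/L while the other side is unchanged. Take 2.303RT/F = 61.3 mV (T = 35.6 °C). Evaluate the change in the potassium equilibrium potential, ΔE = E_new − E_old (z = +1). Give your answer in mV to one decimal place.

29.4 mV

E_old = (61.3/1)·log₁₀(7.48/153) = -80.35 mV
E_new = (61.3/1)·log₁₀(7.48/50.8) = -51.00 mV
ΔE = -51.00 − (-80.35) = 29.35 mV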